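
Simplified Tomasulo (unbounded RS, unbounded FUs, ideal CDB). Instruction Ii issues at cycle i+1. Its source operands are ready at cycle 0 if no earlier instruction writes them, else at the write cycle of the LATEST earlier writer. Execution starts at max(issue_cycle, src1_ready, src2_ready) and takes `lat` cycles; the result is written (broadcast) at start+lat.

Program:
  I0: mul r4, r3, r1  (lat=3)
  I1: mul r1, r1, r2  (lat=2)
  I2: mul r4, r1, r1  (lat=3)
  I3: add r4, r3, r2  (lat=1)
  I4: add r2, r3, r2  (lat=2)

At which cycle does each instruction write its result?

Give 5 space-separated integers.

Answer: 4 4 7 5 7

Derivation:
I0 mul r4: issue@1 deps=(None,None) exec_start@1 write@4
I1 mul r1: issue@2 deps=(None,None) exec_start@2 write@4
I2 mul r4: issue@3 deps=(1,1) exec_start@4 write@7
I3 add r4: issue@4 deps=(None,None) exec_start@4 write@5
I4 add r2: issue@5 deps=(None,None) exec_start@5 write@7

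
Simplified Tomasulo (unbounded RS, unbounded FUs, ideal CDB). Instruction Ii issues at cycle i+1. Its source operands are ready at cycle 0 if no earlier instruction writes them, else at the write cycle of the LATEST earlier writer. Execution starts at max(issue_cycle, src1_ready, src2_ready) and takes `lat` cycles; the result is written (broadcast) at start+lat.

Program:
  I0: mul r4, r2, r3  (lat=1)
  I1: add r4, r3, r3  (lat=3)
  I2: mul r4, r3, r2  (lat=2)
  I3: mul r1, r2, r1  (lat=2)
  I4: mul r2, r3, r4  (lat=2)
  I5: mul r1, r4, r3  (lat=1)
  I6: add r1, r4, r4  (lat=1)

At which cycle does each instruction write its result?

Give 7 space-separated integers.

Answer: 2 5 5 6 7 7 8

Derivation:
I0 mul r4: issue@1 deps=(None,None) exec_start@1 write@2
I1 add r4: issue@2 deps=(None,None) exec_start@2 write@5
I2 mul r4: issue@3 deps=(None,None) exec_start@3 write@5
I3 mul r1: issue@4 deps=(None,None) exec_start@4 write@6
I4 mul r2: issue@5 deps=(None,2) exec_start@5 write@7
I5 mul r1: issue@6 deps=(2,None) exec_start@6 write@7
I6 add r1: issue@7 deps=(2,2) exec_start@7 write@8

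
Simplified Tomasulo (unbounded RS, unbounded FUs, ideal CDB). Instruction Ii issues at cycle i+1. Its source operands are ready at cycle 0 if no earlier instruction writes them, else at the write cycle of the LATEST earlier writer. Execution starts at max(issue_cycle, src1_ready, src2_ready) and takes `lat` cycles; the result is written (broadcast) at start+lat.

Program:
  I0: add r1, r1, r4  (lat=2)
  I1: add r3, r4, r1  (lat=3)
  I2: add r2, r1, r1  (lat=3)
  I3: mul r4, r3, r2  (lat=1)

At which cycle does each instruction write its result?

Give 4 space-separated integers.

I0 add r1: issue@1 deps=(None,None) exec_start@1 write@3
I1 add r3: issue@2 deps=(None,0) exec_start@3 write@6
I2 add r2: issue@3 deps=(0,0) exec_start@3 write@6
I3 mul r4: issue@4 deps=(1,2) exec_start@6 write@7

Answer: 3 6 6 7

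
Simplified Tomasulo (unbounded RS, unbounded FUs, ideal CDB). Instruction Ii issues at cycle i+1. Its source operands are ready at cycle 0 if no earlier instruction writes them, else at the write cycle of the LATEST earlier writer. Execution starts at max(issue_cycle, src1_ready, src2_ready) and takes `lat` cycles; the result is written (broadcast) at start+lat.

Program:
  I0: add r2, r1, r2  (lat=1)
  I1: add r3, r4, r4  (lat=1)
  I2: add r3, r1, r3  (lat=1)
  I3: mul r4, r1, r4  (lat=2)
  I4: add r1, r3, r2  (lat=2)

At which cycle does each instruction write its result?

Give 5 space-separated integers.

Answer: 2 3 4 6 7

Derivation:
I0 add r2: issue@1 deps=(None,None) exec_start@1 write@2
I1 add r3: issue@2 deps=(None,None) exec_start@2 write@3
I2 add r3: issue@3 deps=(None,1) exec_start@3 write@4
I3 mul r4: issue@4 deps=(None,None) exec_start@4 write@6
I4 add r1: issue@5 deps=(2,0) exec_start@5 write@7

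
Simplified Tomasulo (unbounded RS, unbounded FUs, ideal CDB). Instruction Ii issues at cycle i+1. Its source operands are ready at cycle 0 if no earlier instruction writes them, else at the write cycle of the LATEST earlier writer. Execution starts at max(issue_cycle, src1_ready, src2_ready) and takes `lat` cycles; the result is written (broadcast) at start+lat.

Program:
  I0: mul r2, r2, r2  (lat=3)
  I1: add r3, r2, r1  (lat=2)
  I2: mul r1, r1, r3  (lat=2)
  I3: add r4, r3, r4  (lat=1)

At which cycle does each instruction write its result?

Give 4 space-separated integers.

Answer: 4 6 8 7

Derivation:
I0 mul r2: issue@1 deps=(None,None) exec_start@1 write@4
I1 add r3: issue@2 deps=(0,None) exec_start@4 write@6
I2 mul r1: issue@3 deps=(None,1) exec_start@6 write@8
I3 add r4: issue@4 deps=(1,None) exec_start@6 write@7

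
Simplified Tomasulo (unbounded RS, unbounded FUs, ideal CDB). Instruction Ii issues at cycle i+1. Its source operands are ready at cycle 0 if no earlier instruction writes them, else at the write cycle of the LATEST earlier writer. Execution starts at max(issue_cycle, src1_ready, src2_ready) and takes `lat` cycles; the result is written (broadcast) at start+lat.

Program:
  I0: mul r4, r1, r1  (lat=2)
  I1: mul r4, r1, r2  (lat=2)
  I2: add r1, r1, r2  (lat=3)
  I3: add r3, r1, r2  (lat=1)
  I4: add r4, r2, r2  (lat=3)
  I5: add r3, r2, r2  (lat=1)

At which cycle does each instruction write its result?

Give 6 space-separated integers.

I0 mul r4: issue@1 deps=(None,None) exec_start@1 write@3
I1 mul r4: issue@2 deps=(None,None) exec_start@2 write@4
I2 add r1: issue@3 deps=(None,None) exec_start@3 write@6
I3 add r3: issue@4 deps=(2,None) exec_start@6 write@7
I4 add r4: issue@5 deps=(None,None) exec_start@5 write@8
I5 add r3: issue@6 deps=(None,None) exec_start@6 write@7

Answer: 3 4 6 7 8 7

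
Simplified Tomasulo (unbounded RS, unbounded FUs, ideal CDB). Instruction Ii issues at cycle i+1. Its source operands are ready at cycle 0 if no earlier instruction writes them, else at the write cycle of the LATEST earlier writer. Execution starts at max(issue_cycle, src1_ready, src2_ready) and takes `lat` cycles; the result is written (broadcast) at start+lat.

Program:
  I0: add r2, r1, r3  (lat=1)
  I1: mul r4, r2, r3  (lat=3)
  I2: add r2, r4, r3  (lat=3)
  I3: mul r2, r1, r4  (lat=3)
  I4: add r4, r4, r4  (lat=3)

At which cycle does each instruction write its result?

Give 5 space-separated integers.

Answer: 2 5 8 8 8

Derivation:
I0 add r2: issue@1 deps=(None,None) exec_start@1 write@2
I1 mul r4: issue@2 deps=(0,None) exec_start@2 write@5
I2 add r2: issue@3 deps=(1,None) exec_start@5 write@8
I3 mul r2: issue@4 deps=(None,1) exec_start@5 write@8
I4 add r4: issue@5 deps=(1,1) exec_start@5 write@8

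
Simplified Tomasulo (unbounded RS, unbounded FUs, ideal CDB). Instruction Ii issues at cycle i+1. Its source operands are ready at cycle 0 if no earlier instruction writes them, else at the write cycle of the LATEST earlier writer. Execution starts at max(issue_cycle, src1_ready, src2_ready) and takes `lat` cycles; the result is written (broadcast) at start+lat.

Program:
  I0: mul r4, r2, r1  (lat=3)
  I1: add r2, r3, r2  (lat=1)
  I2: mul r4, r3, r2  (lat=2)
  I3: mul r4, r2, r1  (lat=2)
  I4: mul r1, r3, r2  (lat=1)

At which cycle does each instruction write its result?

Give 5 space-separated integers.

I0 mul r4: issue@1 deps=(None,None) exec_start@1 write@4
I1 add r2: issue@2 deps=(None,None) exec_start@2 write@3
I2 mul r4: issue@3 deps=(None,1) exec_start@3 write@5
I3 mul r4: issue@4 deps=(1,None) exec_start@4 write@6
I4 mul r1: issue@5 deps=(None,1) exec_start@5 write@6

Answer: 4 3 5 6 6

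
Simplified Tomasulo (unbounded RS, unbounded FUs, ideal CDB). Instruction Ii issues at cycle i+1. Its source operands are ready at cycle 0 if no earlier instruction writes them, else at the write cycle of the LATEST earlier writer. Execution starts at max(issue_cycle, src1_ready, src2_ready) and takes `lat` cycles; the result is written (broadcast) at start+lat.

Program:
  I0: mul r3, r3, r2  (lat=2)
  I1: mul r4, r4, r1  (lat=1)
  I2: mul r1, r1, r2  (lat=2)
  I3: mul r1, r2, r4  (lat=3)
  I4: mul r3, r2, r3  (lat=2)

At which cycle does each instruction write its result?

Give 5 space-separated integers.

I0 mul r3: issue@1 deps=(None,None) exec_start@1 write@3
I1 mul r4: issue@2 deps=(None,None) exec_start@2 write@3
I2 mul r1: issue@3 deps=(None,None) exec_start@3 write@5
I3 mul r1: issue@4 deps=(None,1) exec_start@4 write@7
I4 mul r3: issue@5 deps=(None,0) exec_start@5 write@7

Answer: 3 3 5 7 7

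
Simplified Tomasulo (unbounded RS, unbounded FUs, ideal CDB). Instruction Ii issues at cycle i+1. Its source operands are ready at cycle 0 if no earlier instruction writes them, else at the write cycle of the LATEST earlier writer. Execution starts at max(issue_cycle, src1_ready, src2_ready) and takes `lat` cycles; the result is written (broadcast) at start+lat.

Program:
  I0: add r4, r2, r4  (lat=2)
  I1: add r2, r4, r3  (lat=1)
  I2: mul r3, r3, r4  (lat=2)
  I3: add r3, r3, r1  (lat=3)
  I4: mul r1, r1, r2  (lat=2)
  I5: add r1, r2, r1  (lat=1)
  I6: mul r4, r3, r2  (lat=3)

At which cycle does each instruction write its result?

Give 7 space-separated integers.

I0 add r4: issue@1 deps=(None,None) exec_start@1 write@3
I1 add r2: issue@2 deps=(0,None) exec_start@3 write@4
I2 mul r3: issue@3 deps=(None,0) exec_start@3 write@5
I3 add r3: issue@4 deps=(2,None) exec_start@5 write@8
I4 mul r1: issue@5 deps=(None,1) exec_start@5 write@7
I5 add r1: issue@6 deps=(1,4) exec_start@7 write@8
I6 mul r4: issue@7 deps=(3,1) exec_start@8 write@11

Answer: 3 4 5 8 7 8 11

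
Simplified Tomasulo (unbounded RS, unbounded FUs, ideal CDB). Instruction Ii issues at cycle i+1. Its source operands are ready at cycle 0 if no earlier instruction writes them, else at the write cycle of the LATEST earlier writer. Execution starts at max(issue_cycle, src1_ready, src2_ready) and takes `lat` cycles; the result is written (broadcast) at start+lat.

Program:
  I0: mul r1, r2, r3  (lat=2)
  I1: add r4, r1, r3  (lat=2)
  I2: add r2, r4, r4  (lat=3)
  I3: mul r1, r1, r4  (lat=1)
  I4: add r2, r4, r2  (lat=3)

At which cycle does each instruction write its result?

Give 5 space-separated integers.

Answer: 3 5 8 6 11

Derivation:
I0 mul r1: issue@1 deps=(None,None) exec_start@1 write@3
I1 add r4: issue@2 deps=(0,None) exec_start@3 write@5
I2 add r2: issue@3 deps=(1,1) exec_start@5 write@8
I3 mul r1: issue@4 deps=(0,1) exec_start@5 write@6
I4 add r2: issue@5 deps=(1,2) exec_start@8 write@11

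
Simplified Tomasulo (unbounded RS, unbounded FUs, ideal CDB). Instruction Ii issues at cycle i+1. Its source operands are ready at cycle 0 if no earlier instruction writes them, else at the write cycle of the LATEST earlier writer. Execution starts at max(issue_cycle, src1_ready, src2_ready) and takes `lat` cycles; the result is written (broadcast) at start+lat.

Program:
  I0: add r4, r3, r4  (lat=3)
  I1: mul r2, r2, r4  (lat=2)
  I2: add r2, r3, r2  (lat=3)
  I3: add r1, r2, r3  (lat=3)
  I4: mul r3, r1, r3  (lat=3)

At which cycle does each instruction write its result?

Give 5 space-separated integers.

Answer: 4 6 9 12 15

Derivation:
I0 add r4: issue@1 deps=(None,None) exec_start@1 write@4
I1 mul r2: issue@2 deps=(None,0) exec_start@4 write@6
I2 add r2: issue@3 deps=(None,1) exec_start@6 write@9
I3 add r1: issue@4 deps=(2,None) exec_start@9 write@12
I4 mul r3: issue@5 deps=(3,None) exec_start@12 write@15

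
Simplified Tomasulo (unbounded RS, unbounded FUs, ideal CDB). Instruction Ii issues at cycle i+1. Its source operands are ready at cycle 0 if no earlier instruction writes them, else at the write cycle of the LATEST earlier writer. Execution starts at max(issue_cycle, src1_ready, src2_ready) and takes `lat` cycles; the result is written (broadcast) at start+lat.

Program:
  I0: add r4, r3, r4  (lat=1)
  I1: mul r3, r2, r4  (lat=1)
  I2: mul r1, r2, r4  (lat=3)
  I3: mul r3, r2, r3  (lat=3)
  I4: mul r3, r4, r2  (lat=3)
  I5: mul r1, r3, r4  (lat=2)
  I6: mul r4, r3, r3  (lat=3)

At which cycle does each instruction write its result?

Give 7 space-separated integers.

I0 add r4: issue@1 deps=(None,None) exec_start@1 write@2
I1 mul r3: issue@2 deps=(None,0) exec_start@2 write@3
I2 mul r1: issue@3 deps=(None,0) exec_start@3 write@6
I3 mul r3: issue@4 deps=(None,1) exec_start@4 write@7
I4 mul r3: issue@5 deps=(0,None) exec_start@5 write@8
I5 mul r1: issue@6 deps=(4,0) exec_start@8 write@10
I6 mul r4: issue@7 deps=(4,4) exec_start@8 write@11

Answer: 2 3 6 7 8 10 11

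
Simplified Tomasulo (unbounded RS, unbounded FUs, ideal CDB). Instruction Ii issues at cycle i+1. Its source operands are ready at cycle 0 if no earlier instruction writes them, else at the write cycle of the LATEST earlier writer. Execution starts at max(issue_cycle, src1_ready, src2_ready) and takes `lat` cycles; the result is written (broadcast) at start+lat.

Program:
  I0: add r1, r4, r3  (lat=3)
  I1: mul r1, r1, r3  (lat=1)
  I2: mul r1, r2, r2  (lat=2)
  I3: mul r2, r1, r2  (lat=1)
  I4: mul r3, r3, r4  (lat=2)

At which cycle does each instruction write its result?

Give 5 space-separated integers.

Answer: 4 5 5 6 7

Derivation:
I0 add r1: issue@1 deps=(None,None) exec_start@1 write@4
I1 mul r1: issue@2 deps=(0,None) exec_start@4 write@5
I2 mul r1: issue@3 deps=(None,None) exec_start@3 write@5
I3 mul r2: issue@4 deps=(2,None) exec_start@5 write@6
I4 mul r3: issue@5 deps=(None,None) exec_start@5 write@7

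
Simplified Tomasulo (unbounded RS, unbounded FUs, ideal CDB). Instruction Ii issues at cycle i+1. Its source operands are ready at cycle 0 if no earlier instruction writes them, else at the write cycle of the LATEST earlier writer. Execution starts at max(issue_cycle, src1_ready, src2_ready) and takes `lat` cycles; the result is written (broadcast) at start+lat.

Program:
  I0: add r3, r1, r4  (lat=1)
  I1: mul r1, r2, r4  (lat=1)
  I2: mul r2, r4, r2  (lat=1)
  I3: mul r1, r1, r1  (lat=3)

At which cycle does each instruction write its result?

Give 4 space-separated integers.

Answer: 2 3 4 7

Derivation:
I0 add r3: issue@1 deps=(None,None) exec_start@1 write@2
I1 mul r1: issue@2 deps=(None,None) exec_start@2 write@3
I2 mul r2: issue@3 deps=(None,None) exec_start@3 write@4
I3 mul r1: issue@4 deps=(1,1) exec_start@4 write@7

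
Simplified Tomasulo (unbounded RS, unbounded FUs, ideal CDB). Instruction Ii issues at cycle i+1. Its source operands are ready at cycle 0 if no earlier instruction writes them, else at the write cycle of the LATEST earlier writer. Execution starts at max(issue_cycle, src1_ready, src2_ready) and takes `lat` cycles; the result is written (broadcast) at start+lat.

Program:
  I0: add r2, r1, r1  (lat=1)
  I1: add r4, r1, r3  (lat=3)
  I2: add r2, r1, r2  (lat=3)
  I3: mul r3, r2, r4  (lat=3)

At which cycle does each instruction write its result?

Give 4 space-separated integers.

Answer: 2 5 6 9

Derivation:
I0 add r2: issue@1 deps=(None,None) exec_start@1 write@2
I1 add r4: issue@2 deps=(None,None) exec_start@2 write@5
I2 add r2: issue@3 deps=(None,0) exec_start@3 write@6
I3 mul r3: issue@4 deps=(2,1) exec_start@6 write@9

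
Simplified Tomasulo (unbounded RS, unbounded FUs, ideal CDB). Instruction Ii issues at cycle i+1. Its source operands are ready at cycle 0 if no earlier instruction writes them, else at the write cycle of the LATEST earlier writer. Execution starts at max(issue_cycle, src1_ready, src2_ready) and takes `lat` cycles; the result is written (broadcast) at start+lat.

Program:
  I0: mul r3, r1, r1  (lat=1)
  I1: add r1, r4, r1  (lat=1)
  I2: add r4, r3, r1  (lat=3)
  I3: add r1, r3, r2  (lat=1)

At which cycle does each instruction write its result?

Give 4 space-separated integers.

Answer: 2 3 6 5

Derivation:
I0 mul r3: issue@1 deps=(None,None) exec_start@1 write@2
I1 add r1: issue@2 deps=(None,None) exec_start@2 write@3
I2 add r4: issue@3 deps=(0,1) exec_start@3 write@6
I3 add r1: issue@4 deps=(0,None) exec_start@4 write@5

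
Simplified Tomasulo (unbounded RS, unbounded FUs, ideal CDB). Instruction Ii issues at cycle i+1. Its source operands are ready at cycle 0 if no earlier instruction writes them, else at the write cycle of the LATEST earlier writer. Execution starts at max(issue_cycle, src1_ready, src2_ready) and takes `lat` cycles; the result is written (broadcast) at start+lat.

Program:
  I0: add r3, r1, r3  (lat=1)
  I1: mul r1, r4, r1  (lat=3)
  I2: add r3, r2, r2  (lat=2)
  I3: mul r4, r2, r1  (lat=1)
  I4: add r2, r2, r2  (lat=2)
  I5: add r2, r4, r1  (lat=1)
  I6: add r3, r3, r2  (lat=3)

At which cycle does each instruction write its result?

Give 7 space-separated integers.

Answer: 2 5 5 6 7 7 10

Derivation:
I0 add r3: issue@1 deps=(None,None) exec_start@1 write@2
I1 mul r1: issue@2 deps=(None,None) exec_start@2 write@5
I2 add r3: issue@3 deps=(None,None) exec_start@3 write@5
I3 mul r4: issue@4 deps=(None,1) exec_start@5 write@6
I4 add r2: issue@5 deps=(None,None) exec_start@5 write@7
I5 add r2: issue@6 deps=(3,1) exec_start@6 write@7
I6 add r3: issue@7 deps=(2,5) exec_start@7 write@10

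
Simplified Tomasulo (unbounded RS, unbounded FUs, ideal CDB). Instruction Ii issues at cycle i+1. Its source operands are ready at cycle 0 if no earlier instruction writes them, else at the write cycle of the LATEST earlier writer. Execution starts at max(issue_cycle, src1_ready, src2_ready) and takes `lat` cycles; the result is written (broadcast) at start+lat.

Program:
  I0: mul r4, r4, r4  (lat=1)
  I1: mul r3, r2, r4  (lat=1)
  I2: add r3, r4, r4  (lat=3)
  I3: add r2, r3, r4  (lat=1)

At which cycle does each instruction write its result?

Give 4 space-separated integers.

I0 mul r4: issue@1 deps=(None,None) exec_start@1 write@2
I1 mul r3: issue@2 deps=(None,0) exec_start@2 write@3
I2 add r3: issue@3 deps=(0,0) exec_start@3 write@6
I3 add r2: issue@4 deps=(2,0) exec_start@6 write@7

Answer: 2 3 6 7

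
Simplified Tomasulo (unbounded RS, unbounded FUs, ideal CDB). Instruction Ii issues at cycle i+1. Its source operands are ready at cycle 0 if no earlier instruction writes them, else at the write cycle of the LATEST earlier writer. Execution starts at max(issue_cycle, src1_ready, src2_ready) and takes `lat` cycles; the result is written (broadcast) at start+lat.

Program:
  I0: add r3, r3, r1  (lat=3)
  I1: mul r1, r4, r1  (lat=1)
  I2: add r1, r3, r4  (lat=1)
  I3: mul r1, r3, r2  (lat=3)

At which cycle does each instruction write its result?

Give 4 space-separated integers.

I0 add r3: issue@1 deps=(None,None) exec_start@1 write@4
I1 mul r1: issue@2 deps=(None,None) exec_start@2 write@3
I2 add r1: issue@3 deps=(0,None) exec_start@4 write@5
I3 mul r1: issue@4 deps=(0,None) exec_start@4 write@7

Answer: 4 3 5 7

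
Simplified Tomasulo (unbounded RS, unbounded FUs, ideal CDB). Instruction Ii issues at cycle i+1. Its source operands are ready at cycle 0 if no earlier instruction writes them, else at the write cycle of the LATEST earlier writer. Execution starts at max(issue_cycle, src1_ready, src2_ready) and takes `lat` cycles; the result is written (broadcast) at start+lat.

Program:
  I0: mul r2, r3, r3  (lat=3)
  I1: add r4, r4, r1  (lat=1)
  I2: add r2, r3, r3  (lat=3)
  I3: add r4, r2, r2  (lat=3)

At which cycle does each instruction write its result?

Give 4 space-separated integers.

Answer: 4 3 6 9

Derivation:
I0 mul r2: issue@1 deps=(None,None) exec_start@1 write@4
I1 add r4: issue@2 deps=(None,None) exec_start@2 write@3
I2 add r2: issue@3 deps=(None,None) exec_start@3 write@6
I3 add r4: issue@4 deps=(2,2) exec_start@6 write@9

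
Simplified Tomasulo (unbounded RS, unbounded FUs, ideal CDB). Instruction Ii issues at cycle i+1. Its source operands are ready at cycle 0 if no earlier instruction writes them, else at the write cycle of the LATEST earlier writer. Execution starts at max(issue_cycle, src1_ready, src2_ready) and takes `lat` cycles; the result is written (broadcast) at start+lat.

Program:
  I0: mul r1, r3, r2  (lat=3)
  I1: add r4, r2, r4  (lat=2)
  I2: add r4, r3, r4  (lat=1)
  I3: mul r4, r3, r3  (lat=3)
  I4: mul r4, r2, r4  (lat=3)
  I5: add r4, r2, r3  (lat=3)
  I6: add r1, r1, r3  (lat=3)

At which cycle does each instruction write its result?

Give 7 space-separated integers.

I0 mul r1: issue@1 deps=(None,None) exec_start@1 write@4
I1 add r4: issue@2 deps=(None,None) exec_start@2 write@4
I2 add r4: issue@3 deps=(None,1) exec_start@4 write@5
I3 mul r4: issue@4 deps=(None,None) exec_start@4 write@7
I4 mul r4: issue@5 deps=(None,3) exec_start@7 write@10
I5 add r4: issue@6 deps=(None,None) exec_start@6 write@9
I6 add r1: issue@7 deps=(0,None) exec_start@7 write@10

Answer: 4 4 5 7 10 9 10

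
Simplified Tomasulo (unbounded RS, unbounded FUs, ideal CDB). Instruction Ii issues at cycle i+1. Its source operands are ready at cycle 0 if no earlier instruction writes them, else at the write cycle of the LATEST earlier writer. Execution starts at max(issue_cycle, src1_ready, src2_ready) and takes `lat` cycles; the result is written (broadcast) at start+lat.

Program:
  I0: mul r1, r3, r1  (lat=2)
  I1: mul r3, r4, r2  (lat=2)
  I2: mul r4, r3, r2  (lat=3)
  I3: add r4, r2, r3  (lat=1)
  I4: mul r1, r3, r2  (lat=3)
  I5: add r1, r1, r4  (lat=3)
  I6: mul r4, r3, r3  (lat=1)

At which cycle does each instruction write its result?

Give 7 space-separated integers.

I0 mul r1: issue@1 deps=(None,None) exec_start@1 write@3
I1 mul r3: issue@2 deps=(None,None) exec_start@2 write@4
I2 mul r4: issue@3 deps=(1,None) exec_start@4 write@7
I3 add r4: issue@4 deps=(None,1) exec_start@4 write@5
I4 mul r1: issue@5 deps=(1,None) exec_start@5 write@8
I5 add r1: issue@6 deps=(4,3) exec_start@8 write@11
I6 mul r4: issue@7 deps=(1,1) exec_start@7 write@8

Answer: 3 4 7 5 8 11 8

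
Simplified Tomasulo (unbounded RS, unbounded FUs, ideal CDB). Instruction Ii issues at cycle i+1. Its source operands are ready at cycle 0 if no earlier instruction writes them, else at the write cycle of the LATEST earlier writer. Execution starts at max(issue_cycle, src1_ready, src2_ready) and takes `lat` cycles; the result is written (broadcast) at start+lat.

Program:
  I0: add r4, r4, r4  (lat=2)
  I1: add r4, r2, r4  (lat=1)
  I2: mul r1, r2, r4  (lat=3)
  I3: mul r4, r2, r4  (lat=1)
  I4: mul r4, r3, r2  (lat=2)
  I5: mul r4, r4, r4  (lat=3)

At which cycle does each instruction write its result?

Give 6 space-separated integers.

Answer: 3 4 7 5 7 10

Derivation:
I0 add r4: issue@1 deps=(None,None) exec_start@1 write@3
I1 add r4: issue@2 deps=(None,0) exec_start@3 write@4
I2 mul r1: issue@3 deps=(None,1) exec_start@4 write@7
I3 mul r4: issue@4 deps=(None,1) exec_start@4 write@5
I4 mul r4: issue@5 deps=(None,None) exec_start@5 write@7
I5 mul r4: issue@6 deps=(4,4) exec_start@7 write@10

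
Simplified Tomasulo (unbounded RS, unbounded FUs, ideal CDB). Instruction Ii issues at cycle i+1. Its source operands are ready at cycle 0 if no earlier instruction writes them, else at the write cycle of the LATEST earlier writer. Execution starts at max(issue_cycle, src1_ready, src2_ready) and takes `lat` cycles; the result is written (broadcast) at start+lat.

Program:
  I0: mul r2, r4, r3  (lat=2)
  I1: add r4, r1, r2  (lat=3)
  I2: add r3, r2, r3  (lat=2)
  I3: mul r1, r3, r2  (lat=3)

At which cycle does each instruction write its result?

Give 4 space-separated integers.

I0 mul r2: issue@1 deps=(None,None) exec_start@1 write@3
I1 add r4: issue@2 deps=(None,0) exec_start@3 write@6
I2 add r3: issue@3 deps=(0,None) exec_start@3 write@5
I3 mul r1: issue@4 deps=(2,0) exec_start@5 write@8

Answer: 3 6 5 8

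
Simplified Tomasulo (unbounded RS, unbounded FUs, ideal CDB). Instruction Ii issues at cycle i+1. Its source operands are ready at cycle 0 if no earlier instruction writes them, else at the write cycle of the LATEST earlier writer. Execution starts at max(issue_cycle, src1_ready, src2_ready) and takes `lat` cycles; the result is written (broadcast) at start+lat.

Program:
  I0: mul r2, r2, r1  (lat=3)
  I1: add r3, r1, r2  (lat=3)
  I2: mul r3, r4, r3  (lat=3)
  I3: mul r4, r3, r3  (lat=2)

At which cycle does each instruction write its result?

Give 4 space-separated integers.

Answer: 4 7 10 12

Derivation:
I0 mul r2: issue@1 deps=(None,None) exec_start@1 write@4
I1 add r3: issue@2 deps=(None,0) exec_start@4 write@7
I2 mul r3: issue@3 deps=(None,1) exec_start@7 write@10
I3 mul r4: issue@4 deps=(2,2) exec_start@10 write@12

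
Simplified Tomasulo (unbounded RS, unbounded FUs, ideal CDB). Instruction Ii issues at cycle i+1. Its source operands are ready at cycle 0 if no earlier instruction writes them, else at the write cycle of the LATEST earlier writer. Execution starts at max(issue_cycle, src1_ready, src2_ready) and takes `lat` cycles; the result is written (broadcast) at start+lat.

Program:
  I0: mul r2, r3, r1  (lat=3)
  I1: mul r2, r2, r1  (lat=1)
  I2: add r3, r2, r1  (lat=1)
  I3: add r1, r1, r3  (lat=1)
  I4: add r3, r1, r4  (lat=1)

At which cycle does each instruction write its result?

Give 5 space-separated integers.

Answer: 4 5 6 7 8

Derivation:
I0 mul r2: issue@1 deps=(None,None) exec_start@1 write@4
I1 mul r2: issue@2 deps=(0,None) exec_start@4 write@5
I2 add r3: issue@3 deps=(1,None) exec_start@5 write@6
I3 add r1: issue@4 deps=(None,2) exec_start@6 write@7
I4 add r3: issue@5 deps=(3,None) exec_start@7 write@8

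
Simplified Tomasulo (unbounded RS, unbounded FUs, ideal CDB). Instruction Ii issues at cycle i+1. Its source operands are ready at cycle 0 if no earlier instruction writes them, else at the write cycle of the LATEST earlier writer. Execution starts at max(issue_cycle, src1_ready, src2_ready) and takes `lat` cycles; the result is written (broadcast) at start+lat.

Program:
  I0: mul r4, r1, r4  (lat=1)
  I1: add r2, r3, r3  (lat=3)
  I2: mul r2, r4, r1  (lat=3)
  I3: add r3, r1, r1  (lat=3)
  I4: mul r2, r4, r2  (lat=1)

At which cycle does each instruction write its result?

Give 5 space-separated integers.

Answer: 2 5 6 7 7

Derivation:
I0 mul r4: issue@1 deps=(None,None) exec_start@1 write@2
I1 add r2: issue@2 deps=(None,None) exec_start@2 write@5
I2 mul r2: issue@3 deps=(0,None) exec_start@3 write@6
I3 add r3: issue@4 deps=(None,None) exec_start@4 write@7
I4 mul r2: issue@5 deps=(0,2) exec_start@6 write@7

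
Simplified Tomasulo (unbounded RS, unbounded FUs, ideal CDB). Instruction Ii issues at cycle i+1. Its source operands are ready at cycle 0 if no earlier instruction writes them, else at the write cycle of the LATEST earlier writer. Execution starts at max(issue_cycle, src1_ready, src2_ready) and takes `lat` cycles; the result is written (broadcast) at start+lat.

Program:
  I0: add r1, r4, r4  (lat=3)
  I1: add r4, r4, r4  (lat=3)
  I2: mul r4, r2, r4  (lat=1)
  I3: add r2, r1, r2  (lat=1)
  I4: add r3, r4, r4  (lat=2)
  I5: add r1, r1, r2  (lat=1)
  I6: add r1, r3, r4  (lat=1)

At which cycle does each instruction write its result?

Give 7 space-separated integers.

I0 add r1: issue@1 deps=(None,None) exec_start@1 write@4
I1 add r4: issue@2 deps=(None,None) exec_start@2 write@5
I2 mul r4: issue@3 deps=(None,1) exec_start@5 write@6
I3 add r2: issue@4 deps=(0,None) exec_start@4 write@5
I4 add r3: issue@5 deps=(2,2) exec_start@6 write@8
I5 add r1: issue@6 deps=(0,3) exec_start@6 write@7
I6 add r1: issue@7 deps=(4,2) exec_start@8 write@9

Answer: 4 5 6 5 8 7 9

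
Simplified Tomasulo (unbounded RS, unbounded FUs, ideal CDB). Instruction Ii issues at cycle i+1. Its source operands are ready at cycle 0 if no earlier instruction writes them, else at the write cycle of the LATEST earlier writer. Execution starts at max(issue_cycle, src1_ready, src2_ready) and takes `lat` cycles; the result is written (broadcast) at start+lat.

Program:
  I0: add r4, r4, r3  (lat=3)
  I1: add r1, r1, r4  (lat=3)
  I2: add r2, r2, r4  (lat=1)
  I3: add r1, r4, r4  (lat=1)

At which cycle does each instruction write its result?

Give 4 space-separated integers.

I0 add r4: issue@1 deps=(None,None) exec_start@1 write@4
I1 add r1: issue@2 deps=(None,0) exec_start@4 write@7
I2 add r2: issue@3 deps=(None,0) exec_start@4 write@5
I3 add r1: issue@4 deps=(0,0) exec_start@4 write@5

Answer: 4 7 5 5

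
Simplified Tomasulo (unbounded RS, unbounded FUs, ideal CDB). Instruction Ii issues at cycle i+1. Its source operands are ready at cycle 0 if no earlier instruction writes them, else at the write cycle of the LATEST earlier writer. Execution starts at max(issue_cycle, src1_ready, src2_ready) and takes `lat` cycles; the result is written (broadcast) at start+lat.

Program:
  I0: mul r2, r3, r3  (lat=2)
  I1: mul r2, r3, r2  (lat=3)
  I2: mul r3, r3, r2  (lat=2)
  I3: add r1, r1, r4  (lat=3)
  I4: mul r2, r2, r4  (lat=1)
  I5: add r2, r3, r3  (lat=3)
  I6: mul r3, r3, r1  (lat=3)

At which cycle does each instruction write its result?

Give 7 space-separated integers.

Answer: 3 6 8 7 7 11 11

Derivation:
I0 mul r2: issue@1 deps=(None,None) exec_start@1 write@3
I1 mul r2: issue@2 deps=(None,0) exec_start@3 write@6
I2 mul r3: issue@3 deps=(None,1) exec_start@6 write@8
I3 add r1: issue@4 deps=(None,None) exec_start@4 write@7
I4 mul r2: issue@5 deps=(1,None) exec_start@6 write@7
I5 add r2: issue@6 deps=(2,2) exec_start@8 write@11
I6 mul r3: issue@7 deps=(2,3) exec_start@8 write@11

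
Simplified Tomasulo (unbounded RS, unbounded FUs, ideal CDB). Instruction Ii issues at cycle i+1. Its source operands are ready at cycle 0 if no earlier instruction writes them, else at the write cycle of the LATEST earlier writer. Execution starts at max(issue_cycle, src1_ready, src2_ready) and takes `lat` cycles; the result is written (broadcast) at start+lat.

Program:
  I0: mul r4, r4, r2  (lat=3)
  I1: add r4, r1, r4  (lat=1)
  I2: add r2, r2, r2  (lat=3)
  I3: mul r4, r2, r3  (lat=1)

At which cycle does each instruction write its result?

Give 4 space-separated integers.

Answer: 4 5 6 7

Derivation:
I0 mul r4: issue@1 deps=(None,None) exec_start@1 write@4
I1 add r4: issue@2 deps=(None,0) exec_start@4 write@5
I2 add r2: issue@3 deps=(None,None) exec_start@3 write@6
I3 mul r4: issue@4 deps=(2,None) exec_start@6 write@7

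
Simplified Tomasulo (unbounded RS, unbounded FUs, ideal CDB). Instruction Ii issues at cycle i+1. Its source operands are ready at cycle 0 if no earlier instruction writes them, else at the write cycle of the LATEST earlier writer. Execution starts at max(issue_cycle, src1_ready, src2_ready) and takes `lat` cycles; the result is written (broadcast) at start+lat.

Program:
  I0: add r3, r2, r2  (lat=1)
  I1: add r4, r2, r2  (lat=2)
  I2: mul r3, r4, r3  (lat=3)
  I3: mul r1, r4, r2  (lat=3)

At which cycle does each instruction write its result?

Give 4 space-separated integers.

I0 add r3: issue@1 deps=(None,None) exec_start@1 write@2
I1 add r4: issue@2 deps=(None,None) exec_start@2 write@4
I2 mul r3: issue@3 deps=(1,0) exec_start@4 write@7
I3 mul r1: issue@4 deps=(1,None) exec_start@4 write@7

Answer: 2 4 7 7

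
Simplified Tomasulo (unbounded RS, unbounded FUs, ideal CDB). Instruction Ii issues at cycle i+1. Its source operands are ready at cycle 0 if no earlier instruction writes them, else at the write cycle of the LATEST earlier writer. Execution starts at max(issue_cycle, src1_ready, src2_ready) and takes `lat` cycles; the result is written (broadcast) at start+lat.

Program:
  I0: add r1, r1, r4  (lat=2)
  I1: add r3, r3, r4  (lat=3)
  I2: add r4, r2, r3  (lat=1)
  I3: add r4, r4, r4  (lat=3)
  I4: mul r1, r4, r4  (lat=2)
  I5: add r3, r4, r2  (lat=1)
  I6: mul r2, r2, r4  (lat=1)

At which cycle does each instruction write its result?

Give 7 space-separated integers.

I0 add r1: issue@1 deps=(None,None) exec_start@1 write@3
I1 add r3: issue@2 deps=(None,None) exec_start@2 write@5
I2 add r4: issue@3 deps=(None,1) exec_start@5 write@6
I3 add r4: issue@4 deps=(2,2) exec_start@6 write@9
I4 mul r1: issue@5 deps=(3,3) exec_start@9 write@11
I5 add r3: issue@6 deps=(3,None) exec_start@9 write@10
I6 mul r2: issue@7 deps=(None,3) exec_start@9 write@10

Answer: 3 5 6 9 11 10 10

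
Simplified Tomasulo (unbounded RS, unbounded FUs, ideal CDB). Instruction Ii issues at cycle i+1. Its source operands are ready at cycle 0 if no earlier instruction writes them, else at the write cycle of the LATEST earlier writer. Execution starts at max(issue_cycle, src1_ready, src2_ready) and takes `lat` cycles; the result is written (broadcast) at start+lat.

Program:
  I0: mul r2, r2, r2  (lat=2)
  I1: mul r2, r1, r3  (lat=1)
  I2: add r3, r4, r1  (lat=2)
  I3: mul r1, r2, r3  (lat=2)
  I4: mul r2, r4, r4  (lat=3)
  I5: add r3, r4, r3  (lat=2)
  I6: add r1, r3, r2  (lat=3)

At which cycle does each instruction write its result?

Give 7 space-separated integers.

Answer: 3 3 5 7 8 8 11

Derivation:
I0 mul r2: issue@1 deps=(None,None) exec_start@1 write@3
I1 mul r2: issue@2 deps=(None,None) exec_start@2 write@3
I2 add r3: issue@3 deps=(None,None) exec_start@3 write@5
I3 mul r1: issue@4 deps=(1,2) exec_start@5 write@7
I4 mul r2: issue@5 deps=(None,None) exec_start@5 write@8
I5 add r3: issue@6 deps=(None,2) exec_start@6 write@8
I6 add r1: issue@7 deps=(5,4) exec_start@8 write@11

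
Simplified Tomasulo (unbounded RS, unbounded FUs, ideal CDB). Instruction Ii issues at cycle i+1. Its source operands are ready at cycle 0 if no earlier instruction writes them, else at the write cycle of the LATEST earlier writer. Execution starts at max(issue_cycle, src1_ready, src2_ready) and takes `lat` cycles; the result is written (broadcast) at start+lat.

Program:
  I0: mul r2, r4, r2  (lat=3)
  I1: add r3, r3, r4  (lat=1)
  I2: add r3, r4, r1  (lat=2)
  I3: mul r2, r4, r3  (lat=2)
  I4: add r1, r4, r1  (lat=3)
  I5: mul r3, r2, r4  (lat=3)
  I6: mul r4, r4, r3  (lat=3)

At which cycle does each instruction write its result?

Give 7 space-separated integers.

I0 mul r2: issue@1 deps=(None,None) exec_start@1 write@4
I1 add r3: issue@2 deps=(None,None) exec_start@2 write@3
I2 add r3: issue@3 deps=(None,None) exec_start@3 write@5
I3 mul r2: issue@4 deps=(None,2) exec_start@5 write@7
I4 add r1: issue@5 deps=(None,None) exec_start@5 write@8
I5 mul r3: issue@6 deps=(3,None) exec_start@7 write@10
I6 mul r4: issue@7 deps=(None,5) exec_start@10 write@13

Answer: 4 3 5 7 8 10 13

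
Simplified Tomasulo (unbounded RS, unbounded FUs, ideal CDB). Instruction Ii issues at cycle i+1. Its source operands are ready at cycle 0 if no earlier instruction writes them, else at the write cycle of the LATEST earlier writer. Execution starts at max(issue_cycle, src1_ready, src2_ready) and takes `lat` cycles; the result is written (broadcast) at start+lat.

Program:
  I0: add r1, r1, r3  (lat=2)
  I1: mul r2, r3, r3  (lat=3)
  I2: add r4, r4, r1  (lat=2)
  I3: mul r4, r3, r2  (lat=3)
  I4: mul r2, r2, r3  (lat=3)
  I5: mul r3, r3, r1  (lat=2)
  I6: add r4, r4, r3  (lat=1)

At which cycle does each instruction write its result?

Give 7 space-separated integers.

I0 add r1: issue@1 deps=(None,None) exec_start@1 write@3
I1 mul r2: issue@2 deps=(None,None) exec_start@2 write@5
I2 add r4: issue@3 deps=(None,0) exec_start@3 write@5
I3 mul r4: issue@4 deps=(None,1) exec_start@5 write@8
I4 mul r2: issue@5 deps=(1,None) exec_start@5 write@8
I5 mul r3: issue@6 deps=(None,0) exec_start@6 write@8
I6 add r4: issue@7 deps=(3,5) exec_start@8 write@9

Answer: 3 5 5 8 8 8 9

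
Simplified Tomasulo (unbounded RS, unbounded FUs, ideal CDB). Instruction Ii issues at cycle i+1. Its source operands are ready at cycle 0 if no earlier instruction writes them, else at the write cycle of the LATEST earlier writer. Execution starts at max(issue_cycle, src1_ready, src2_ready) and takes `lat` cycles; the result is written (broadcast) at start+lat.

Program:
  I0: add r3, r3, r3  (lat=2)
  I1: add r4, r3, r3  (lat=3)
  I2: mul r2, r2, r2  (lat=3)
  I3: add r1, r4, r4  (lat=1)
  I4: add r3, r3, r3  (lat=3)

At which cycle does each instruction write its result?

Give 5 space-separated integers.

I0 add r3: issue@1 deps=(None,None) exec_start@1 write@3
I1 add r4: issue@2 deps=(0,0) exec_start@3 write@6
I2 mul r2: issue@3 deps=(None,None) exec_start@3 write@6
I3 add r1: issue@4 deps=(1,1) exec_start@6 write@7
I4 add r3: issue@5 deps=(0,0) exec_start@5 write@8

Answer: 3 6 6 7 8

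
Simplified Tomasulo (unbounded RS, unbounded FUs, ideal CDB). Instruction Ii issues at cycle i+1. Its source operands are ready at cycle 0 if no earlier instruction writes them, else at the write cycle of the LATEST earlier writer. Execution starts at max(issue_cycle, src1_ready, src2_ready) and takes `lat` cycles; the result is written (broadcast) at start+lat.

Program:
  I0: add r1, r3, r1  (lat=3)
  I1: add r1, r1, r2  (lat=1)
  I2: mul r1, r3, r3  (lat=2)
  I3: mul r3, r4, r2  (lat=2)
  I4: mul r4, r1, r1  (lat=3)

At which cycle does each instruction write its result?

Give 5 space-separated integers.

Answer: 4 5 5 6 8

Derivation:
I0 add r1: issue@1 deps=(None,None) exec_start@1 write@4
I1 add r1: issue@2 deps=(0,None) exec_start@4 write@5
I2 mul r1: issue@3 deps=(None,None) exec_start@3 write@5
I3 mul r3: issue@4 deps=(None,None) exec_start@4 write@6
I4 mul r4: issue@5 deps=(2,2) exec_start@5 write@8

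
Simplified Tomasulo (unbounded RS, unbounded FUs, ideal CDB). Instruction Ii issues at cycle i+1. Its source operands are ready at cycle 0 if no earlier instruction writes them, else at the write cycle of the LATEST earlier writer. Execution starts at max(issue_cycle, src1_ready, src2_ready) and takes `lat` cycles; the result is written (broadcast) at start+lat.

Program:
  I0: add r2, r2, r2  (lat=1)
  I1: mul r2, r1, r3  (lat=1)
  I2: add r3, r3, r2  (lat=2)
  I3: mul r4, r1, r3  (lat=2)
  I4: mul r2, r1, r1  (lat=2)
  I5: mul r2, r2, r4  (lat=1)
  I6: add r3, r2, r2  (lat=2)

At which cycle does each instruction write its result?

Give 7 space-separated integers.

Answer: 2 3 5 7 7 8 10

Derivation:
I0 add r2: issue@1 deps=(None,None) exec_start@1 write@2
I1 mul r2: issue@2 deps=(None,None) exec_start@2 write@3
I2 add r3: issue@3 deps=(None,1) exec_start@3 write@5
I3 mul r4: issue@4 deps=(None,2) exec_start@5 write@7
I4 mul r2: issue@5 deps=(None,None) exec_start@5 write@7
I5 mul r2: issue@6 deps=(4,3) exec_start@7 write@8
I6 add r3: issue@7 deps=(5,5) exec_start@8 write@10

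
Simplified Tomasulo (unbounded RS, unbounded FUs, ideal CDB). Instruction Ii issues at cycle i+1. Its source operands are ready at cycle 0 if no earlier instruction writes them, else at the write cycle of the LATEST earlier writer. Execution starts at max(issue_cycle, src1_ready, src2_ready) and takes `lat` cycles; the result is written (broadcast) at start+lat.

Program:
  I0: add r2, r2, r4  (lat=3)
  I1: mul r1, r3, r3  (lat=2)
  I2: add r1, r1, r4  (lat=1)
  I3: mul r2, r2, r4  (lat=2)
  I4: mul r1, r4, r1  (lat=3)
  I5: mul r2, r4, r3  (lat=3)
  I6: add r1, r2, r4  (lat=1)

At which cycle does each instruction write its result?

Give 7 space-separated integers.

Answer: 4 4 5 6 8 9 10

Derivation:
I0 add r2: issue@1 deps=(None,None) exec_start@1 write@4
I1 mul r1: issue@2 deps=(None,None) exec_start@2 write@4
I2 add r1: issue@3 deps=(1,None) exec_start@4 write@5
I3 mul r2: issue@4 deps=(0,None) exec_start@4 write@6
I4 mul r1: issue@5 deps=(None,2) exec_start@5 write@8
I5 mul r2: issue@6 deps=(None,None) exec_start@6 write@9
I6 add r1: issue@7 deps=(5,None) exec_start@9 write@10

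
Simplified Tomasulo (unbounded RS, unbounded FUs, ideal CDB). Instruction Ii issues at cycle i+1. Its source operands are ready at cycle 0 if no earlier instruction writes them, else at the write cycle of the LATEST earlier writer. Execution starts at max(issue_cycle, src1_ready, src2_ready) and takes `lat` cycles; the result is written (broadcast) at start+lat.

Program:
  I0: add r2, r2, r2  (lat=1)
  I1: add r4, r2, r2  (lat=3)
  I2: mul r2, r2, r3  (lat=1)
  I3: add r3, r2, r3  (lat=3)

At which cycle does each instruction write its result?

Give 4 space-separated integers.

I0 add r2: issue@1 deps=(None,None) exec_start@1 write@2
I1 add r4: issue@2 deps=(0,0) exec_start@2 write@5
I2 mul r2: issue@3 deps=(0,None) exec_start@3 write@4
I3 add r3: issue@4 deps=(2,None) exec_start@4 write@7

Answer: 2 5 4 7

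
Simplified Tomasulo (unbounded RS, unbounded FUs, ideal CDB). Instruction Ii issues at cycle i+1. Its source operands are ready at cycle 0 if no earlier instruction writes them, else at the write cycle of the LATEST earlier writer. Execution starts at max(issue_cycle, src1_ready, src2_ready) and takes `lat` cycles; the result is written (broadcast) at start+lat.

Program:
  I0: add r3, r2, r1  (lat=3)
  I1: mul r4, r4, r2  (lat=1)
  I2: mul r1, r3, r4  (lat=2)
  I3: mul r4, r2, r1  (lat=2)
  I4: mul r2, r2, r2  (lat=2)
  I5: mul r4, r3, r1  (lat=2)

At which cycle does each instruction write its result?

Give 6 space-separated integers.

Answer: 4 3 6 8 7 8

Derivation:
I0 add r3: issue@1 deps=(None,None) exec_start@1 write@4
I1 mul r4: issue@2 deps=(None,None) exec_start@2 write@3
I2 mul r1: issue@3 deps=(0,1) exec_start@4 write@6
I3 mul r4: issue@4 deps=(None,2) exec_start@6 write@8
I4 mul r2: issue@5 deps=(None,None) exec_start@5 write@7
I5 mul r4: issue@6 deps=(0,2) exec_start@6 write@8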